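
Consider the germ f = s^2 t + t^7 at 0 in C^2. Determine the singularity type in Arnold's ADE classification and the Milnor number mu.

The Hessian of f at 0 is [[0, 0], [0, 0]] with rank 0, so corank 2. A Groebner basis of the Jacobian ideal J(f) in C{s,t} is {s^2/7 + t^6, s^3, s*t}; counting standard monomials gives mu = 8. Corank 2; j^3 = s^2*t has shape L^2 M (L != M), so D-series; mu = 8 gives D_8.

Type D8, Milnor number mu = 8.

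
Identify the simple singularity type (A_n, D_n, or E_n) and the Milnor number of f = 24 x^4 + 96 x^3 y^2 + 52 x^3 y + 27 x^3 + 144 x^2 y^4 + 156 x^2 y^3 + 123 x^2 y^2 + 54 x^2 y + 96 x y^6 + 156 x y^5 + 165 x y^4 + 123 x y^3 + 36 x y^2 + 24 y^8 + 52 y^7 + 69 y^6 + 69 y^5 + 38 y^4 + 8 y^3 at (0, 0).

Type E_{7}, Milnor number mu = 7.

The Hessian of f at 0 is [[0, 0], [0, 0]] with rank 0, so corank 2. A Groebner basis of the Jacobian ideal J(f) in C{x,y} is {-19683*x^2/19031 - 26244*x*y/19031 + y^4 + 27*y^3/19031 - 8748*y^2/19031, x^3 + 25866*x^2/19031 + 34488*x*y/19031 + 16810*y^3/57093 + 11496*y^2/19031, x^2*y - 25839*x^2/19031 - 34452*x*y/19031 - 75805*y^3/171279 - 11484*y^2/19031, 19359*x^2/19031 + x*y^2 + 25812*x*y/19031 + 113947*y^3/171279 + 8604*y^2/19031}; counting standard monomials gives mu = 7. Corank 2; j^3 = (3*x + 2*y)^3 is a perfect cube, so E-series; the 4-jet and mu = 7 give E_7.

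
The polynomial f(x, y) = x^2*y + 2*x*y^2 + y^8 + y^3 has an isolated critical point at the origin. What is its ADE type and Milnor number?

Type D_{9}, Milnor number mu = 9.

The Hessian of f at 0 has rank 0. Corank 2; j^3 = y*(x + y)^2 has shape L^2 M (L != M), so D-series; mu = 9 gives D_9.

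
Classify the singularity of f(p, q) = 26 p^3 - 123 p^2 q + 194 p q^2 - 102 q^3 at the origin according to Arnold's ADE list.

D_{4}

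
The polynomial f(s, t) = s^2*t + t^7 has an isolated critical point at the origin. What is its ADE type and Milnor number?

Type D_8, Milnor number mu = 8.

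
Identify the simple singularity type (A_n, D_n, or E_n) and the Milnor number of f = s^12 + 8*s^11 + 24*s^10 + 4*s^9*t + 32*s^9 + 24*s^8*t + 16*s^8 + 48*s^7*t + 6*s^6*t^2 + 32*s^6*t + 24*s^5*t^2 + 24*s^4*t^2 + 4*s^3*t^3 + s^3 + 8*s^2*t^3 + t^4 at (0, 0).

Type E_6, Milnor number mu = 6.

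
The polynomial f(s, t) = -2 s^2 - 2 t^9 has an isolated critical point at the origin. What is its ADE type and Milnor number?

Type A8, Milnor number mu = 8.

The Hessian of f at 0 has rank 1. Corank 1: A-series; mu = 8 gives A_8.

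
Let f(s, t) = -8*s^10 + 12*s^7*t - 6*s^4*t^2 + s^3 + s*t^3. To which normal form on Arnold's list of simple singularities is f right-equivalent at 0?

E_7

The Hessian of f at 0 has rank 0. Corank 2; j^3 = s^3 is a perfect cube, so E-series; the 4-jet and mu = 7 give E_7.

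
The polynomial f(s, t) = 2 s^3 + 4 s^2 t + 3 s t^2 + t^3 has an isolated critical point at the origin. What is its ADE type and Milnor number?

The Hessian of f at 0 has rank 0. Corank 2; j^3 = (s + t)*(2*s^2 + 2*s*t + t^2) splits into three distinct lines over C (the quadratic factor has nonzero discriminant), so D_4.

Type D_4, Milnor number mu = 4.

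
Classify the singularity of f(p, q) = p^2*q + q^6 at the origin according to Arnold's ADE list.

D_{7}

The Hessian of f at 0 is [[0, 0], [0, 0]] with rank 0, so corank 2. A Groebner basis of the Jacobian ideal J(f) in C{p,q} is {p^2/6 + q^5, p^3, p*q}; counting standard monomials gives mu = 7. Corank 2; j^3 = p^2*q has shape L^2 M (L != M), so D-series; mu = 7 gives D_7.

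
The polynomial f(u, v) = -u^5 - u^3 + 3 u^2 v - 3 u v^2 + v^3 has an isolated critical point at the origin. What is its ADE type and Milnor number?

The Hessian of f at 0 is [[0, 0], [0, 0]] with rank 0, so corank 2. A Groebner basis of the Jacobian ideal J(f) in C{u,v} is {v^5, u*v^3 - 3*v^4/4, u^2 - 2*u*v + v^2}; counting standard monomials gives mu = 8. Corank 2; j^3 = -(u - v)^3 is a perfect cube, so E-series; the 5-jet and mu = 8 give E_8.

Type E_8, Milnor number mu = 8.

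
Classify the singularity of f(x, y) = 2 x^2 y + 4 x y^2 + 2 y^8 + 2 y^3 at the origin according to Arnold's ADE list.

The Hessian of f at 0 has rank 0. Corank 2; j^3 = 2*y*(x + y)^2 has shape L^2 M (L != M), so D-series; mu = 9 gives D_9.

D_9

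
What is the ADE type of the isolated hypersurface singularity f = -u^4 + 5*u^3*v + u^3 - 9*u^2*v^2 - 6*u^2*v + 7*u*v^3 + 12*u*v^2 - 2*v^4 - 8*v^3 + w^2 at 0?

The Hessian of f at 0 has rank 1. Corank 2; j^3 = (u - 2*v)^3 is a perfect cube, so E-series; the 4-jet and mu = 7 give E_7.

E7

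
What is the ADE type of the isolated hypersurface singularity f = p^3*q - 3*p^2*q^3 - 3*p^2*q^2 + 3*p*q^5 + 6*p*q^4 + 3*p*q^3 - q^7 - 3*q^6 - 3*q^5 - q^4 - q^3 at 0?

E7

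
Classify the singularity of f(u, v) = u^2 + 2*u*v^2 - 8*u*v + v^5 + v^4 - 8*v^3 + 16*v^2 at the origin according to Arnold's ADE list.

A_{4}

The Hessian of f at 0 has rank 1. Corank 1: A-series; mu = 4 gives A_4.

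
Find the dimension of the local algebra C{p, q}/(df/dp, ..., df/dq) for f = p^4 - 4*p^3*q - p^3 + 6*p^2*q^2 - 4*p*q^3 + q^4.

The Hessian of f at 0 is [[0, 0], [0, 0]] with rank 0, so corank 2. A Groebner basis of the Jacobian ideal J(f) in C{p,q} is {q^4, p*q^2 - q^3/3, p^2}; counting standard monomials gives mu = 6. Corank 2; j^3 = -p^3 is a perfect cube, so E-series; the 4-jet and mu = 6 give E_6.

6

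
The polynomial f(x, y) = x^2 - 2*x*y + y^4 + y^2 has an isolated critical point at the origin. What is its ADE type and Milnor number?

The Hessian of f at 0 is [[2, -2], [-2, 2]] with rank 1, so corank 1. A Groebner basis of the Jacobian ideal J(f) in C{x,y} is {y^3, x - y}; counting standard monomials gives mu = 3. Corank 1: A-series; mu = 3 gives A_3.

Type A_{3}, Milnor number mu = 3.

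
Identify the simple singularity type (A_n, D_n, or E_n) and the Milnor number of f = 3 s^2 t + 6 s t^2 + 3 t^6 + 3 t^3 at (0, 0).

Type D_{7}, Milnor number mu = 7.

The Hessian of f at 0 is [[0, 0], [0, 0]] with rank 0, so corank 2. A Groebner basis of the Jacobian ideal J(f) in C{s,t} is {s^2/6 + t^5 - t^2/6, s^3 + t^3, s*t + t^2}; counting standard monomials gives mu = 7. Corank 2; j^3 = 3*t*(s + t)^2 has shape L^2 M (L != M), so D-series; mu = 7 gives D_7.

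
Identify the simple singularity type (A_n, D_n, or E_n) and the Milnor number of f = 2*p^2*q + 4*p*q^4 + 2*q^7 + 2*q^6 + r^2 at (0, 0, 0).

The Hessian of f at 0 has rank 1. Corank 2; j^3 = 2*p^2*q has shape L^2 M (L != M), so D-series; mu = 7 gives D_7.

Type D7, Milnor number mu = 7.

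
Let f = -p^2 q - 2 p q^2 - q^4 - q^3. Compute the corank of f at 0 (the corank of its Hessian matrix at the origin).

Hessian at 0 has rank 0.

2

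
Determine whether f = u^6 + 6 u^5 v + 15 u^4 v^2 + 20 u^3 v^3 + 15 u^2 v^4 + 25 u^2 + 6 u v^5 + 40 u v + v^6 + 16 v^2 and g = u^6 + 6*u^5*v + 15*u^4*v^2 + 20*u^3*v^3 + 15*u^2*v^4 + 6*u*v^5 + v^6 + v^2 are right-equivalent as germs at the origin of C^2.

The Hessian of f at 0 has rank 1. Corank 1: A-series; mu = 5 gives A_5. The Hessian of g at 0 has rank 1. Corank 1: A-series; mu = 5 gives A_5. Both have type A_5, hence right-equivalent.

Yes.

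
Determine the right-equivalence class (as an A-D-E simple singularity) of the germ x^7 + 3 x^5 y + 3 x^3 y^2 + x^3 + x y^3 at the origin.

E_7

The Hessian of f at 0 is [[0, 0], [0, 0]] with rank 0, so corank 2. A Groebner basis of the Jacobian ideal J(f) in C{x,y} is {x^3, x*y^2, 3*x^2 + y^3}; counting standard monomials gives mu = 7. Corank 2; j^3 = x^3 is a perfect cube, so E-series; the 4-jet and mu = 7 give E_7.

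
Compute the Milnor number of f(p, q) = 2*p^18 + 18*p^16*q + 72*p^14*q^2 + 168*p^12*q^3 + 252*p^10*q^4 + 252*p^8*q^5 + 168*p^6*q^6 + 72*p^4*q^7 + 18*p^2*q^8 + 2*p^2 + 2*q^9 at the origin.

8

The Hessian of f at 0 has rank 1. Corank 1: A-series; mu = 8 gives A_8.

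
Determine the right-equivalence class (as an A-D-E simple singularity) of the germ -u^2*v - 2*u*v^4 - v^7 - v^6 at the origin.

The Hessian of f at 0 is [[0, 0], [0, 0]] with rank 0, so corank 2. A Groebner basis of the Jacobian ideal J(f) in C{u,v} is {u*v + v^4, u^3, u^2*v, -u^2/6 + u*v^2}; counting standard monomials gives mu = 7. Corank 2; j^3 = -u^2*v has shape L^2 M (L != M), so D-series; mu = 7 gives D_7.

D7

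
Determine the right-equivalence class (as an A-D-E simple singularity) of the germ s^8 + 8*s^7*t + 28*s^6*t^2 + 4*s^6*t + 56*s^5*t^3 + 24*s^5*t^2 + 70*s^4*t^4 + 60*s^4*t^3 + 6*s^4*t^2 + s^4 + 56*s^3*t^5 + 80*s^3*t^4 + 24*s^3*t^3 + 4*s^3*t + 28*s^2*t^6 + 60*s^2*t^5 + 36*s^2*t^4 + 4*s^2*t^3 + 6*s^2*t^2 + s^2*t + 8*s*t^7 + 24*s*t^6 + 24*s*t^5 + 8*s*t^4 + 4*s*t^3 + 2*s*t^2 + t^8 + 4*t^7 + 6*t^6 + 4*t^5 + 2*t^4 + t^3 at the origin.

D_5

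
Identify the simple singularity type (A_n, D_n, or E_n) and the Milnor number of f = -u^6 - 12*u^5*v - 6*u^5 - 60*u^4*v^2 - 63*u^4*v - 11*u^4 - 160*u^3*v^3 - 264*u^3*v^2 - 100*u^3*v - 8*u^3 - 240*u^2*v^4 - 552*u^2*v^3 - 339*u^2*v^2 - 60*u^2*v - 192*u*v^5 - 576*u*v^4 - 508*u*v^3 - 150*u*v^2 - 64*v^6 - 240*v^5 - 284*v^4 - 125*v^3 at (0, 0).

Type E6, Milnor number mu = 6.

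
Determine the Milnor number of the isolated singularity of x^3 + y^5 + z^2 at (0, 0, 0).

The Hessian of f at 0 has rank 1. Corank 2; j^3 = x^3 is a perfect cube, so E-series; the 5-jet and mu = 8 give E_8.

8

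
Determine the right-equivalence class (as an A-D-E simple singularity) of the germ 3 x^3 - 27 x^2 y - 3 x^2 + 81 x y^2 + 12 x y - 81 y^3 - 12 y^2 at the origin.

A_{2}

The Hessian of f at 0 has rank 1. Corank 1: A-series; mu = 2 gives A_2.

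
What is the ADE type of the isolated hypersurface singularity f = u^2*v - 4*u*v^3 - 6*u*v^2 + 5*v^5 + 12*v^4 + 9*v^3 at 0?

The Hessian of f at 0 has rank 0. Corank 2; j^3 = v*(u - 3*v)^2 has shape L^2 M (L != M), so D-series; mu = 6 gives D_6.

D_{6}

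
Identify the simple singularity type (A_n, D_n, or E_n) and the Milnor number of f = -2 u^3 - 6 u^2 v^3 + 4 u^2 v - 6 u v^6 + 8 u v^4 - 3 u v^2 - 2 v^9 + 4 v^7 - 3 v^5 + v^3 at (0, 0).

Type D_4, Milnor number mu = 4.

The Hessian of f at 0 is [[0, 0], [0, 0]] with rank 0, so corank 2. A Groebner basis of the Jacobian ideal J(f) in C{u,v} is {v^3, u^2 - 3*v^2/2, u*v - 3*v^2/2}; counting standard monomials gives mu = 4. Corank 2; j^3 = -(u - v)*(2*u^2 - 2*u*v + v^2) splits into three distinct lines over C (the quadratic factor has nonzero discriminant), so D_4.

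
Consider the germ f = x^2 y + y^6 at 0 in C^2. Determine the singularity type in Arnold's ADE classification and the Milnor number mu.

Type D_{7}, Milnor number mu = 7.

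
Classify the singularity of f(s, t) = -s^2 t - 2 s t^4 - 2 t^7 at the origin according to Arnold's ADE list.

The Hessian of f at 0 has rank 0. Corank 2; j^3 = -s^2*t has shape L^2 M (L != M), so D-series; mu = 8 gives D_8.

D8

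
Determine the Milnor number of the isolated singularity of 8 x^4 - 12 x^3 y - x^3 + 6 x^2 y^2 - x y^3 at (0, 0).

The Hessian of f at 0 has rank 0. Corank 2; j^3 = -x^3 is a perfect cube, so E-series; the 4-jet and mu = 7 give E_7.

7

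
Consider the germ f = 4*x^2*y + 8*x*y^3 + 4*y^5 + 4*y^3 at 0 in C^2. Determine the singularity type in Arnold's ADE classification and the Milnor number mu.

The Hessian of f at 0 has rank 0. Corank 2; j^3 = 4*y*(x^2 + y^2) splits into three distinct lines over C (the quadratic factor has nonzero discriminant), so D_4.

Type D4, Milnor number mu = 4.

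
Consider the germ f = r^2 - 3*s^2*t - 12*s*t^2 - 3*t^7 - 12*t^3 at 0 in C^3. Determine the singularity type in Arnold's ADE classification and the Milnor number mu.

Type D_{8}, Milnor number mu = 8.

The Hessian of f at 0 has rank 1. Corank 2; j^3 = -3*t*(s + 2*t)^2 has shape L^2 M (L != M), so D-series; mu = 8 gives D_8.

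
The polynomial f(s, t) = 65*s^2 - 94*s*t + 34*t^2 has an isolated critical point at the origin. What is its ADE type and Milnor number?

Type A1, Milnor number mu = 1.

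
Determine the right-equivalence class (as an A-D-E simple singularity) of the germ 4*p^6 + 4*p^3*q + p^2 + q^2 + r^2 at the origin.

A_1

The Hessian of f at 0 has rank 3. Corank 0: nondegenerate Morse point, so A_1.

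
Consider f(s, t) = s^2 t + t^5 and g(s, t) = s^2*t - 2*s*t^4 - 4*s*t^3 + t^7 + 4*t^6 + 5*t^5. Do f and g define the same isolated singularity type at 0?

Yes.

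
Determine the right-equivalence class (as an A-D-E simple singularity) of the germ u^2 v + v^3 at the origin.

The Hessian of f at 0 has rank 0. Corank 2; j^3 = v*(u^2 + v^2) splits into three distinct lines over C (the quadratic factor has nonzero discriminant), so D_4.

D4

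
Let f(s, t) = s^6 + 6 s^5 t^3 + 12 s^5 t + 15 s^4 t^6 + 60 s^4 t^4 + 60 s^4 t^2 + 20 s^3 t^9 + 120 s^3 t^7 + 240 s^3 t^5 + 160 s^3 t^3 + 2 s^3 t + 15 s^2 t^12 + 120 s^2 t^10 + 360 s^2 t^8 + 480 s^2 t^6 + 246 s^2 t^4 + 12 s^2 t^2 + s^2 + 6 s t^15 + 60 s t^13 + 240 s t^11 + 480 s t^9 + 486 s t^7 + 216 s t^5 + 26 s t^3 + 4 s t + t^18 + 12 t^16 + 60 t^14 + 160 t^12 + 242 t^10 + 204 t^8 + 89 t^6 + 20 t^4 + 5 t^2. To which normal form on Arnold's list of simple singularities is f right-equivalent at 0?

A1

The Hessian of f at 0 is [[2, 4], [4, 10]] with rank 2, so corank 0. A Groebner basis of the Jacobian ideal J(f) in C{s,t} is {s, t}; counting standard monomials gives mu = 1. Corank 0: nondegenerate Morse point, so A_1.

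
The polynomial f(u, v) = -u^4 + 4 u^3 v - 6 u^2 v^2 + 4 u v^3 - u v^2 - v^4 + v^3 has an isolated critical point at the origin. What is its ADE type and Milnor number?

Type D_5, Milnor number mu = 5.

The Hessian of f at 0 is [[0, 0], [0, 0]] with rank 0, so corank 2. A Groebner basis of the Jacobian ideal J(f) in C{u,v} is {u^3 + v^2/4, v^3, u*v - v^2}; counting standard monomials gives mu = 5. Corank 2; j^3 = -v^2*(u - v) has shape L^2 M (L != M), so D-series; mu = 5 gives D_5.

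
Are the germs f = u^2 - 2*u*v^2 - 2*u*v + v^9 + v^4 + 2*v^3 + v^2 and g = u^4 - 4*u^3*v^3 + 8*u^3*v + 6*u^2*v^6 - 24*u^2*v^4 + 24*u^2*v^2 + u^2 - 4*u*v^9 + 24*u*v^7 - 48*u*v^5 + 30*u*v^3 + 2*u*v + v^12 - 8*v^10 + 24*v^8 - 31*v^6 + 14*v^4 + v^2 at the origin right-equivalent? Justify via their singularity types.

No.

The Hessian of f at 0 is [[2, -2], [-2, 2]] with rank 1, so corank 1. A Groebner basis of the Jacobian ideal J(f) in C{u,v} is {u^4 - 4*u^3*v + 6*u^3 - 10*u^2*v + 5*u^2 - 6*u*v + u - v, -u + v^2 + v}; counting standard monomials gives mu = 8. Corank 1: A-series; mu = 8 gives A_8. The Hessian of g at 0 is [[2, 2], [2, 2]] with rank 1, so corank 1. A Groebner basis of the Jacobian ideal J(g) in C{u,v} is {v^3, u + v}; counting standard monomials gives mu = 3. Corank 1: A-series; mu = 3 gives A_3. f is A_8 but g is A_3, hence not right-equivalent.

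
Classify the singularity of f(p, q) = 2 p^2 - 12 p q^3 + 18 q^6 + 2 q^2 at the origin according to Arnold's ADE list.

A_{1}

The Hessian of f at 0 is [[4, 0], [0, 4]] with rank 2, so corank 0. A Groebner basis of the Jacobian ideal J(f) in C{p,q} is {p, q}; counting standard monomials gives mu = 1. Corank 0: nondegenerate Morse point, so A_1.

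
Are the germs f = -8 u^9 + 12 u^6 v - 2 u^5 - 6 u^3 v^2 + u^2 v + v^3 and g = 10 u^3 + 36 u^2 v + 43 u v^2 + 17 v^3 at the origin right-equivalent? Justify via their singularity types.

Yes.

The Hessian of f at 0 is [[0, 0], [0, 0]] with rank 0, so corank 2. A Groebner basis of the Jacobian ideal J(f) in C{u,v} is {v^3, u^2 + 3*v^2, u*v}; counting standard monomials gives mu = 4. Corank 2; j^3 = v*(u^2 + v^2) splits into three distinct lines over C (the quadratic factor has nonzero discriminant), so D_4. The Hessian of g at 0 is [[0, 0], [0, 0]] with rank 0, so corank 2. A Groebner basis of the Jacobian ideal J(g) in C{u,v} is {v^3, u^2 - 13*v^2/6, u*v + 3*v^2/2}; counting standard monomials gives mu = 4. Corank 2; j^3 = (u + v)*(10*u^2 + 26*u*v + 17*v^2) splits into three distinct lines over C (the quadratic factor has nonzero discriminant), so D_4. Both have type D_4, hence right-equivalent.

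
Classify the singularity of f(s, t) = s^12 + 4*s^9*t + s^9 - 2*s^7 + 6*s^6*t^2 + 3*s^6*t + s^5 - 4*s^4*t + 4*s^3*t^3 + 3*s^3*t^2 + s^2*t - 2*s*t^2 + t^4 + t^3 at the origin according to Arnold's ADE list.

D5

The Hessian of f at 0 has rank 0. Corank 2; j^3 = t*(s - t)^2 has shape L^2 M (L != M), so D-series; mu = 5 gives D_5.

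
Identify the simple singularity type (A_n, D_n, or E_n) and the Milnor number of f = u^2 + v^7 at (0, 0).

Type A_{6}, Milnor number mu = 6.

The Hessian of f at 0 has rank 1. Corank 1: A-series; mu = 6 gives A_6.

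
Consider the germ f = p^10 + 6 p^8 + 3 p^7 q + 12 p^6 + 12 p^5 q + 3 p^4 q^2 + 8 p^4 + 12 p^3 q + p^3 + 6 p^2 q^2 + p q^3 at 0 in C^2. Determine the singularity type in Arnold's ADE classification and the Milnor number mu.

Type E_{7}, Milnor number mu = 7.

The Hessian of f at 0 has rank 0. Corank 2; j^3 = p^3 is a perfect cube, so E-series; the 4-jet and mu = 7 give E_7.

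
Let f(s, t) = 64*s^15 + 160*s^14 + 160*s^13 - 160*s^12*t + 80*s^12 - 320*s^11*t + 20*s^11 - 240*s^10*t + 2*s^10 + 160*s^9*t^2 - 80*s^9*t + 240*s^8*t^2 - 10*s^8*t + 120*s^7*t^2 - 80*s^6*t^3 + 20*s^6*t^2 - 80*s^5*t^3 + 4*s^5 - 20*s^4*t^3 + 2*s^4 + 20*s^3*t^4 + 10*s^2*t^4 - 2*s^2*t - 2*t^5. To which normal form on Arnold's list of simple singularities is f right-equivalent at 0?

D_{6}

The Hessian of f at 0 has rank 0. Corank 2; j^3 = -2*s^2*t has shape L^2 M (L != M), so D-series; mu = 6 gives D_6.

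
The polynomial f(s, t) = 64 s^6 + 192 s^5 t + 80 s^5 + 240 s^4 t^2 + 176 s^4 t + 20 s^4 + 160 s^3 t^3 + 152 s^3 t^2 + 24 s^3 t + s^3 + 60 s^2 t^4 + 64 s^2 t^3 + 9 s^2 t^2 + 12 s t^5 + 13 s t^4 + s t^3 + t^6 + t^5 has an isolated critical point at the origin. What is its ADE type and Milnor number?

The Hessian of f at 0 has rank 0. Corank 2; j^3 = s^3 is a perfect cube, so E-series; the 4-jet and mu = 7 give E_7.

Type E7, Milnor number mu = 7.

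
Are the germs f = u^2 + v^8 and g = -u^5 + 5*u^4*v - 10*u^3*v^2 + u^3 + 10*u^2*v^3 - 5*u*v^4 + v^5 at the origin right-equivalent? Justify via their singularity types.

No.

The Hessian of f at 0 has rank 1. Corank 1: A-series; mu = 7 gives A_7. The Hessian of g at 0 has rank 0. Corank 2; j^3 = u^3 is a perfect cube, so E-series; the 5-jet and mu = 8 give E_8. f is A_7 but g is E_8, hence not right-equivalent.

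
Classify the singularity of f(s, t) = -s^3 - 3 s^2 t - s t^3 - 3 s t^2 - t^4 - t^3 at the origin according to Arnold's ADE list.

The Hessian of f at 0 is [[0, 0], [0, 0]] with rank 0, so corank 2. A Groebner basis of the Jacobian ideal J(f) in C{s,t} is {s^3 + 3*s^2*t + 6*s^2 + 12*s*t + 6*t^2, -3*s^2 + s*t^2 - 6*s*t - 3*t^2, 3*s^2 + 6*s*t + t^3 + 3*t^2}; counting standard monomials gives mu = 7. Corank 2; j^3 = -(s + t)^3 is a perfect cube, so E-series; the 4-jet and mu = 7 give E_7.

E7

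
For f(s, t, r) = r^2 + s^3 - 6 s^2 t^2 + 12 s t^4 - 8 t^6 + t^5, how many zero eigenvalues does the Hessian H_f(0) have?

2

Hessian at 0 has rank 1.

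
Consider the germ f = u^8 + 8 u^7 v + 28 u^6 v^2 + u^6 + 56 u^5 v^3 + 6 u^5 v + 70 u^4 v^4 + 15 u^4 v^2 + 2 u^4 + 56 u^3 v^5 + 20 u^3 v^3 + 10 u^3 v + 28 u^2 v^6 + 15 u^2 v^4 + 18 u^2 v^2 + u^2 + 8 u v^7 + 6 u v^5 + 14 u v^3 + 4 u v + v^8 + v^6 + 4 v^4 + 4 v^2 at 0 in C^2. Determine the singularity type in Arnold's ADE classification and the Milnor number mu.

Type A_7, Milnor number mu = 7.

The Hessian of f at 0 has rank 1. Corank 1: A-series; mu = 7 gives A_7.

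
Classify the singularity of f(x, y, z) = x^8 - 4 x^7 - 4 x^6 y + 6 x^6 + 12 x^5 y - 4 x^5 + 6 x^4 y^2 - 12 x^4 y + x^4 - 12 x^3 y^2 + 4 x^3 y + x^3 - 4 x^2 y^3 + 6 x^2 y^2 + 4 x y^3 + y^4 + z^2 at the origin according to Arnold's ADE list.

E6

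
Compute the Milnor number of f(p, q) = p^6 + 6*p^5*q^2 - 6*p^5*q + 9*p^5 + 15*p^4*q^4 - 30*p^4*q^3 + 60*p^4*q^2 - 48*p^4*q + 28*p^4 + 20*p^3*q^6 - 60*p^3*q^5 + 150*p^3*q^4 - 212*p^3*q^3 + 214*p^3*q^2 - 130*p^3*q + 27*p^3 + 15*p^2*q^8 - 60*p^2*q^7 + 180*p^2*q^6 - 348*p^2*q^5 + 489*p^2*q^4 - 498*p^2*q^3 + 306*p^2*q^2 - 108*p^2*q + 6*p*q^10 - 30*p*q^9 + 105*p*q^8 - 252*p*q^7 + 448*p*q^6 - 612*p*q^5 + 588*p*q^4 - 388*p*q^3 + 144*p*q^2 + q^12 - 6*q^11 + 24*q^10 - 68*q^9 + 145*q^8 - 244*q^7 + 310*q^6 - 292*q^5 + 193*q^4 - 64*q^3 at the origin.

The Hessian of f at 0 is [[0, 0], [0, 0]] with rank 0, so corank 2. A Groebner basis of the Jacobian ideal J(f) in C{p,q} is {p^3 - 54*p^2/7 + 144*p*q/7 - 96*q^2/7, p^2*q - 45*p^2/7 + 120*p*q/7 - 80*q^2/7, -297*p^2/56 + p*q^2 + 99*p*q/7 - 66*q^2/7, -243*p^2/56 + 81*p*q/7 + q^3 - 54*q^2/7}; counting standard monomials gives mu = 6. Corank 2; j^3 = (3*p - 4*q)^3 is a perfect cube, so E-series; the 4-jet and mu = 6 give E_6.

6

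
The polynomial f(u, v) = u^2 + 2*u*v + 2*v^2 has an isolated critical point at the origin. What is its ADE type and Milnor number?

Type A1, Milnor number mu = 1.

The Hessian of f at 0 has rank 2. Corank 0: nondegenerate Morse point, so A_1.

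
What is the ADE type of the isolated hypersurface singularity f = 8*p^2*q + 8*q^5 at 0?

D_{6}

The Hessian of f at 0 is [[0, 0], [0, 0]] with rank 0, so corank 2. A Groebner basis of the Jacobian ideal J(f) in C{p,q} is {p^2/5 + q^4, p^3, p*q}; counting standard monomials gives mu = 6. Corank 2; j^3 = 8*p^2*q has shape L^2 M (L != M), so D-series; mu = 6 gives D_6.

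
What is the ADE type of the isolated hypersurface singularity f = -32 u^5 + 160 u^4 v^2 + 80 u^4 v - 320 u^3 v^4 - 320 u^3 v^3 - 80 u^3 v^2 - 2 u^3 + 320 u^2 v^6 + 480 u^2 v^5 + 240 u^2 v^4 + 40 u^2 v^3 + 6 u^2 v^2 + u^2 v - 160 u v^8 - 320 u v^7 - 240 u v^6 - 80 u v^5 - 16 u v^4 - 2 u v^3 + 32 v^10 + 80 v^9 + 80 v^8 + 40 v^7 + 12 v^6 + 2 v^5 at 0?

D_6

The Hessian of f at 0 is [[0, 0], [0, 0]] with rank 0, so corank 2. A Groebner basis of the Jacobian ideal J(f) in C{u,v} is {u^3, u^2*v, u^2/4 + u*v^2, 5*u^2/2 - u*v + v^3}; counting standard monomials gives mu = 6. Corank 2; j^3 = -u^2*(2*u - v) has shape L^2 M (L != M), so D-series; mu = 6 gives D_6.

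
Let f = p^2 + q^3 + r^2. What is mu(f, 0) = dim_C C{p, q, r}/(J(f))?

2

The Hessian of f at 0 has rank 2. Corank 1: A-series; mu = 2 gives A_2.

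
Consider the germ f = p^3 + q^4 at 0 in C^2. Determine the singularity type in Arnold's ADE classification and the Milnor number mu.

Type E6, Milnor number mu = 6.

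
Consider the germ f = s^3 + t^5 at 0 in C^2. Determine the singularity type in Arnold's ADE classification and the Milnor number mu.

Type E8, Milnor number mu = 8.

The Hessian of f at 0 is [[0, 0], [0, 0]] with rank 0, so corank 2. A Groebner basis of the Jacobian ideal J(f) in C{s,t} is {t^4, s^2}; counting standard monomials gives mu = 8. Corank 2; j^3 = s^3 is a perfect cube, so E-series; the 5-jet and mu = 8 give E_8.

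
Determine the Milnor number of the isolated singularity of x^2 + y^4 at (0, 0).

3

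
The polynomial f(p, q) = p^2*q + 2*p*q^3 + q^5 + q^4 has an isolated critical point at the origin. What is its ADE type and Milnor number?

Type D5, Milnor number mu = 5.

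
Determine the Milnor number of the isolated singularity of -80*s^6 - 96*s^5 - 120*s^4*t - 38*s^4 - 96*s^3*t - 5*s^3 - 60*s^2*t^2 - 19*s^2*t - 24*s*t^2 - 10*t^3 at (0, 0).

The Hessian of f at 0 is [[0, 0], [0, 0]] with rank 0, so corank 2. A Groebner basis of the Jacobian ideal J(f) in C{s,t} is {t^3, s^2 - 6*t^2, s*t + 3*t^2}; counting standard monomials gives mu = 4. Corank 2; j^3 = -(s + t)*(5*s^2 + 14*s*t + 10*t^2) splits into three distinct lines over C (the quadratic factor has nonzero discriminant), so D_4.

4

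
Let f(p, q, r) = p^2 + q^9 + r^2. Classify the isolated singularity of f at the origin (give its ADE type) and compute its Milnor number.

The Hessian of f at 0 is [[2, 0, 0], [0, 0, 0], [0, 0, 2]] with rank 2, so corank 1. A Groebner basis of the Jacobian ideal J(f) in C{p,q,r} is {q^8, p, r}; counting standard monomials gives mu = 8. Corank 1: A-series; mu = 8 gives A_8.

Type A8, Milnor number mu = 8.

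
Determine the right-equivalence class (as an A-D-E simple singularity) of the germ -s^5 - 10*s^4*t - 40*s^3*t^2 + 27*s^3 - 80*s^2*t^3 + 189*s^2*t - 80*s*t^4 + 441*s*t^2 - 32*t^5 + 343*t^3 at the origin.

E_{8}

The Hessian of f at 0 has rank 0. Corank 2; j^3 = (3*s + 7*t)^3 is a perfect cube, so E-series; the 5-jet and mu = 8 give E_8.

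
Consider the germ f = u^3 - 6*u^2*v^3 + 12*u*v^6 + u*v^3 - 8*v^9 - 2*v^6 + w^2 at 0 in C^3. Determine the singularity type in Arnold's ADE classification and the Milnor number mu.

The Hessian of f at 0 has rank 1. Corank 2; j^3 = u^3 is a perfect cube, so E-series; the 4-jet and mu = 7 give E_7.

Type E7, Milnor number mu = 7.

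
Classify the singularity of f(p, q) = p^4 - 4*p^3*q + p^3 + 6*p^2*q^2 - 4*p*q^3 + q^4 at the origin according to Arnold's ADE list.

The Hessian of f at 0 has rank 0. Corank 2; j^3 = p^3 is a perfect cube, so E-series; the 4-jet and mu = 6 give E_6.

E6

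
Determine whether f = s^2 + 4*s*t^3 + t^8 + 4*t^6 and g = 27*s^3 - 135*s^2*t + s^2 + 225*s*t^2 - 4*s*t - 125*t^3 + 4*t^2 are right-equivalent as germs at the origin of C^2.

No.

The Hessian of f at 0 has rank 1. Corank 1: A-series; mu = 7 gives A_7. The Hessian of g at 0 has rank 1. Corank 1: A-series; mu = 2 gives A_2. f is A_7 but g is A_2, hence not right-equivalent.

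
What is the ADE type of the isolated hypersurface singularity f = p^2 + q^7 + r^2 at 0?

The Hessian of f at 0 has rank 2. Corank 1: A-series; mu = 6 gives A_6.

A_6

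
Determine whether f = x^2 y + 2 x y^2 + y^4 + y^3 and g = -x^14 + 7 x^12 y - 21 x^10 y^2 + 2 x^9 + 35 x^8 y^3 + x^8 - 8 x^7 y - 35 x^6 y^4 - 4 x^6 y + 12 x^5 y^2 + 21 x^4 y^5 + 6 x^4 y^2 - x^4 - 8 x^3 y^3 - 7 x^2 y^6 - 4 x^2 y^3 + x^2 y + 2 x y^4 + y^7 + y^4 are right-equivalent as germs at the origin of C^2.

Yes.

The Hessian of f at 0 has rank 0. Corank 2; j^3 = y*(x + y)^2 has shape L^2 M (L != M), so D-series; mu = 5 gives D_5. The Hessian of g at 0 has rank 0. Corank 2; j^3 = x^2*y has shape L^2 M (L != M), so D-series; mu = 5 gives D_5. Both have type D_5, hence right-equivalent.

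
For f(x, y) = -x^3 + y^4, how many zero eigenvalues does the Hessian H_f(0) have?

The Hessian at 0 is [[0, 0], [0, 0]] of rank 0; hence corank 2.

2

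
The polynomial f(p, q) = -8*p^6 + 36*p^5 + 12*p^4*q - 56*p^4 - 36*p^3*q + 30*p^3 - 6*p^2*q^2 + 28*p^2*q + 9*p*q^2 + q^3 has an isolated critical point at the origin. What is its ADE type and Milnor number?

The Hessian of f at 0 has rank 0. Corank 2; j^3 = (3*p + q)*(10*p^2 + 6*p*q + q^2) splits into three distinct lines over C (the quadratic factor has nonzero discriminant), so D_4.

Type D_4, Milnor number mu = 4.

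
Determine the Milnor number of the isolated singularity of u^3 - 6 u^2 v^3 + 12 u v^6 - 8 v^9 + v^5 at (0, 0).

The Hessian of f at 0 has rank 0. Corank 2; j^3 = u^3 is a perfect cube, so E-series; the 5-jet and mu = 8 give E_8.

8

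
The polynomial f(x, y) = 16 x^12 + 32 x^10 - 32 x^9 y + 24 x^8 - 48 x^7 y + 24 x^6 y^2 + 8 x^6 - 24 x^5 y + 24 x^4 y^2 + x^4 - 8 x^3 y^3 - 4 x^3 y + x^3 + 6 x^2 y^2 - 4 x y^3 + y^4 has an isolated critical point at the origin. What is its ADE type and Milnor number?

The Hessian of f at 0 is [[0, 0], [0, 0]] with rank 0, so corank 2. A Groebner basis of the Jacobian ideal J(f) in C{x,y} is {y^4, x*y^2 - y^3/3, x^2}; counting standard monomials gives mu = 6. Corank 2; j^3 = x^3 is a perfect cube, so E-series; the 4-jet and mu = 6 give E_6.

Type E6, Milnor number mu = 6.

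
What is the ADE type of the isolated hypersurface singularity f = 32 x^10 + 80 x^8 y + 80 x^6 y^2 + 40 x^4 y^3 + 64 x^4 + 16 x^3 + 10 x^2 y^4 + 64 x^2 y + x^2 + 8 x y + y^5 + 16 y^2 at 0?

The Hessian of f at 0 has rank 1. Corank 1: A-series; mu = 4 gives A_4.

A_4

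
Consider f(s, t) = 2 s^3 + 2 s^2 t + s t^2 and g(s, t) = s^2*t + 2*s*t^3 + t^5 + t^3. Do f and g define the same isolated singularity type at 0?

The Hessian of f at 0 has rank 0. Corank 2; j^3 = s*(2*s^2 + 2*s*t + t^2) splits into three distinct lines over C (the quadratic factor has nonzero discriminant), so D_4. The Hessian of g at 0 has rank 0. Corank 2; j^3 = t*(s^2 + t^2) splits into three distinct lines over C (the quadratic factor has nonzero discriminant), so D_4. Both have type D_4, hence right-equivalent.

Yes.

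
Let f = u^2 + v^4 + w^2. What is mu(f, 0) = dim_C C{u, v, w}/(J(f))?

3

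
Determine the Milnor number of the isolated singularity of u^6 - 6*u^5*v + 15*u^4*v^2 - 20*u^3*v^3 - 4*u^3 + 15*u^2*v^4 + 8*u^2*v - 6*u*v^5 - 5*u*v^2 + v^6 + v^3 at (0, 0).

The Hessian of f at 0 has rank 0. Corank 2; j^3 = -(u - v)*(2*u - v)^2 has shape L^2 M (L != M), so D-series; mu = 7 gives D_7.

7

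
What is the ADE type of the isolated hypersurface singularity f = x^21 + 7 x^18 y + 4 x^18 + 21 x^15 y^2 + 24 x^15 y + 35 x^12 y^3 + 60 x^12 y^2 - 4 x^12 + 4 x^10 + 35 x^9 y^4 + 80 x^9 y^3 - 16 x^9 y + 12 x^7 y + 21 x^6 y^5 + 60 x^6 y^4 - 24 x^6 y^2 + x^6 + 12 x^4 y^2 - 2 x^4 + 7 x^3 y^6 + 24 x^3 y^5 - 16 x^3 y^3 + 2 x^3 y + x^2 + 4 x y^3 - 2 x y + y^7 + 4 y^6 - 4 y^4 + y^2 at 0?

A6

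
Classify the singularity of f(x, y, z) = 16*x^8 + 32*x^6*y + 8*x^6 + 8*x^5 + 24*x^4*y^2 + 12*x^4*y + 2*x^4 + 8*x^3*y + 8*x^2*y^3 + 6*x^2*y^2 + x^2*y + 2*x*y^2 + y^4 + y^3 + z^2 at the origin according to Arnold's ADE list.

D5

The Hessian of f at 0 has rank 1. Corank 2; j^3 = y*(x + y)^2 has shape L^2 M (L != M), so D-series; mu = 5 gives D_5.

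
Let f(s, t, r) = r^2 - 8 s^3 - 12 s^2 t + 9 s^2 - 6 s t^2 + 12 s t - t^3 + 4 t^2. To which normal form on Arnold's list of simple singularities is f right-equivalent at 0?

A2

The Hessian of f at 0 is [[18, 12, 0], [12, 8, 0], [0, 0, 2]] with rank 2, so corank 1. A Groebner basis of the Jacobian ideal J(f) in C{s,t,r} is {t^2, s + 2*t/3, r}; counting standard monomials gives mu = 2. Corank 1: A-series; mu = 2 gives A_2.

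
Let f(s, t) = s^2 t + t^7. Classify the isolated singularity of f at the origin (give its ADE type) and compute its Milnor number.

Type D_{8}, Milnor number mu = 8.

The Hessian of f at 0 is [[0, 0], [0, 0]] with rank 0, so corank 2. A Groebner basis of the Jacobian ideal J(f) in C{s,t} is {s^2/7 + t^6, s^3, s*t}; counting standard monomials gives mu = 8. Corank 2; j^3 = s^2*t has shape L^2 M (L != M), so D-series; mu = 8 gives D_8.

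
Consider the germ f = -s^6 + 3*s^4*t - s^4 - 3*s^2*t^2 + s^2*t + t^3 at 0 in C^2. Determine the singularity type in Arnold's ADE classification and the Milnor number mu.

The Hessian of f at 0 has rank 0. Corank 2; j^3 = t*(s^2 + t^2) splits into three distinct lines over C (the quadratic factor has nonzero discriminant), so D_4.

Type D_4, Milnor number mu = 4.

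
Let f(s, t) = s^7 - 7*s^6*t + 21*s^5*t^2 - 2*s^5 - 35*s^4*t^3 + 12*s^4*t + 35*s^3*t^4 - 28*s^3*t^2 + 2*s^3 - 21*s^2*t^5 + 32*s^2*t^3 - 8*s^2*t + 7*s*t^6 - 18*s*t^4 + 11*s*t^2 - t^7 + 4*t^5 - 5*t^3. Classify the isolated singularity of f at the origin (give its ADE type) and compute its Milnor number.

Type D4, Milnor number mu = 4.

The Hessian of f at 0 has rank 0. Corank 2; j^3 = (s - t)*(2*s^2 - 6*s*t + 5*t^2) splits into three distinct lines over C (the quadratic factor has nonzero discriminant), so D_4.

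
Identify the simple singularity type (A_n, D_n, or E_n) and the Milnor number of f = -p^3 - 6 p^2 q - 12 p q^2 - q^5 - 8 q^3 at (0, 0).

Type E8, Milnor number mu = 8.

The Hessian of f at 0 is [[0, 0], [0, 0]] with rank 0, so corank 2. A Groebner basis of the Jacobian ideal J(f) in C{p,q} is {q^4, p^2 + 4*p*q + 4*q^2}; counting standard monomials gives mu = 8. Corank 2; j^3 = -(p + 2*q)^3 is a perfect cube, so E-series; the 5-jet and mu = 8 give E_8.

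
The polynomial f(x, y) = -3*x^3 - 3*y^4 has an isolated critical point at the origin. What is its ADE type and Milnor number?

Type E_6, Milnor number mu = 6.

The Hessian of f at 0 has rank 0. Corank 2; j^3 = -3*x^3 is a perfect cube, so E-series; the 4-jet and mu = 6 give E_6.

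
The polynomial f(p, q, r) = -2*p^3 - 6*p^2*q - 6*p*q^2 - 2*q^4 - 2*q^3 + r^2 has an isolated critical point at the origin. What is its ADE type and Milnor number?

Type E6, Milnor number mu = 6.

The Hessian of f at 0 has rank 1. Corank 2; j^3 = -2*(p + q)^3 is a perfect cube, so E-series; the 4-jet and mu = 6 give E_6.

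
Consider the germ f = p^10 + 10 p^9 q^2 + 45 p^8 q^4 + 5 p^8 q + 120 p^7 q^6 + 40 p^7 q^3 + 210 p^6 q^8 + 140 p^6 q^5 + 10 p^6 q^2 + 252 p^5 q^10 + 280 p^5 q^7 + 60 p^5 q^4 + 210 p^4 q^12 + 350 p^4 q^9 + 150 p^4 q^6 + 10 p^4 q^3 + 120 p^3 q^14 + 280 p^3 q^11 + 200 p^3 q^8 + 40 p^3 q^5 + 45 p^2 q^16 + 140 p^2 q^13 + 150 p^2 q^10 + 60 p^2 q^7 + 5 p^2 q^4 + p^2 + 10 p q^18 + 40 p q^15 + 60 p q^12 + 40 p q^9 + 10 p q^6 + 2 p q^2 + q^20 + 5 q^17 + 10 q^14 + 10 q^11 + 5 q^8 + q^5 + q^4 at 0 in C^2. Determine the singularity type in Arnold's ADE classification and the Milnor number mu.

The Hessian of f at 0 has rank 1. Corank 1: A-series; mu = 4 gives A_4.

Type A4, Milnor number mu = 4.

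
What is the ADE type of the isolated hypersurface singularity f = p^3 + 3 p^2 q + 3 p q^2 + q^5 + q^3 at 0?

E_8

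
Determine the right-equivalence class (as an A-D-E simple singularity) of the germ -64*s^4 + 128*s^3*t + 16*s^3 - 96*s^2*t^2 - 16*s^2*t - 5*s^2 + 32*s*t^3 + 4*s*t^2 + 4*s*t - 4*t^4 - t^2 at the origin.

A_{1}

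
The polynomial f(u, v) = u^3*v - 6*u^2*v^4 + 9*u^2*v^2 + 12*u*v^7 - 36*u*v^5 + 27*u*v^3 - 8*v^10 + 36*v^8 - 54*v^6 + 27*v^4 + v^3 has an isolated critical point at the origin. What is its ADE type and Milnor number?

The Hessian of f at 0 is [[0, 0], [0, 0]] with rank 0, so corank 2. A Groebner basis of the Jacobian ideal J(f) in C{u,v} is {u^3 - 27*u*v^2 + 3*v^2, u^2*v + 6*u*v^2, v^3}; counting standard monomials gives mu = 7. Corank 2; j^3 = v^3 is a perfect cube, so E-series; the 4-jet and mu = 7 give E_7.

Type E_{7}, Milnor number mu = 7.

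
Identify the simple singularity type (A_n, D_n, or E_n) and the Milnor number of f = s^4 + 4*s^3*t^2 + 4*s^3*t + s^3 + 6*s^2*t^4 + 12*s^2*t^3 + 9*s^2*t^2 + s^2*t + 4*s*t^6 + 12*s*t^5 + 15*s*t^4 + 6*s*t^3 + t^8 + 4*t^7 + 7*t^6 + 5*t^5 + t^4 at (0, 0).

Type D_{5}, Milnor number mu = 5.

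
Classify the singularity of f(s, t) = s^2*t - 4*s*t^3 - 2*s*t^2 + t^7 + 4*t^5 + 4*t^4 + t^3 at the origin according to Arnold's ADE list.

D_{8}

The Hessian of f at 0 is [[0, 0], [0, 0]] with rank 0, so corank 2. A Groebner basis of the Jacobian ideal J(f) in C{s,t} is {s^2*t^2 - s^2*t + 4*s^2/7 + 5*s*t^2/14 - 23*s*t/28 + t^2/4, s^3 - 3*s^2*t + 8*s^2/7 + 5*s*t^2/7 - 23*s*t/14 + t^2/2, -s*t/2 + t^3 + t^2/2}; counting standard monomials gives mu = 8. Corank 2; j^3 = t*(s - t)^2 has shape L^2 M (L != M), so D-series; mu = 8 gives D_8.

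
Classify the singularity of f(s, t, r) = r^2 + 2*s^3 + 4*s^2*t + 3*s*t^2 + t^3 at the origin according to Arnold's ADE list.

D_{4}

The Hessian of f at 0 has rank 1. Corank 2; j^3 = (s + t)*(2*s^2 + 2*s*t + t^2) splits into three distinct lines over C (the quadratic factor has nonzero discriminant), so D_4.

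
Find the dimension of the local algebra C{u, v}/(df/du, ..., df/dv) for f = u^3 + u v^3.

The Hessian of f at 0 has rank 0. Corank 2; j^3 = u^3 is a perfect cube, so E-series; the 4-jet and mu = 7 give E_7.

7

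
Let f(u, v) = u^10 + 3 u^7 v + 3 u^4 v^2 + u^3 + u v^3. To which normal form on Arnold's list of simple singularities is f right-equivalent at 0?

The Hessian of f at 0 has rank 0. Corank 2; j^3 = u^3 is a perfect cube, so E-series; the 4-jet and mu = 7 give E_7.

E7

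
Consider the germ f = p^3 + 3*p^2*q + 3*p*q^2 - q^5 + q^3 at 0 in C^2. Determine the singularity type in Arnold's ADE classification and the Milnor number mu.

Type E_8, Milnor number mu = 8.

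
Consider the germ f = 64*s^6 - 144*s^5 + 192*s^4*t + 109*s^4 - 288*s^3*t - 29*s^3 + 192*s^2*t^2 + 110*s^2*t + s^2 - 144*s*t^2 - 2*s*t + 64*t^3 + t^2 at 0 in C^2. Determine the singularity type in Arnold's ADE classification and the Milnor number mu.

Type A_{2}, Milnor number mu = 2.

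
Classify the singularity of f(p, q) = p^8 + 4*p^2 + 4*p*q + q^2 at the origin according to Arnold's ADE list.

A_7

The Hessian of f at 0 has rank 1. Corank 1: A-series; mu = 7 gives A_7.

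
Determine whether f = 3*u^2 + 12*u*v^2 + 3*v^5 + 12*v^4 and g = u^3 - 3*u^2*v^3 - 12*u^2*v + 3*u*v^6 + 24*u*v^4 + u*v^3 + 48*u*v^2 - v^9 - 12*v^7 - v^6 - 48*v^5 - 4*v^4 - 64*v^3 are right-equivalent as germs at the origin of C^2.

The Hessian of f at 0 is [[6, 0], [0, 0]] with rank 1, so corank 1. A Groebner basis of the Jacobian ideal J(f) in C{u,v} is {u^2, u/2 + v^2}; counting standard monomials gives mu = 4. Corank 1: A-series; mu = 4 gives A_4. The Hessian of g at 0 is [[0, 0], [0, 0]] with rank 0, so corank 2. A Groebner basis of the Jacobian ideal J(g) in C{u,v} is {u^3 - 12*u^2*v - 384*u^2 + 3072*u*v - 6144*v^2, 12*u^2 + u*v^2 - 96*u*v + 192*v^2, 3*u^2 - 24*u*v + v^3 + 48*v^2}; counting standard monomials gives mu = 7. Corank 2; j^3 = (u - 4*v)^3 is a perfect cube, so E-series; the 4-jet and mu = 7 give E_7. f is A_4 but g is E_7, hence not right-equivalent.

No.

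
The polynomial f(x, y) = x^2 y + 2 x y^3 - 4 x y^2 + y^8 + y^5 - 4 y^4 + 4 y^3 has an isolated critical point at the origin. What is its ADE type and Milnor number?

The Hessian of f at 0 has rank 0. Corank 2; j^3 = y*(x - 2*y)^2 has shape L^2 M (L != M), so D-series; mu = 9 gives D_9.

Type D_9, Milnor number mu = 9.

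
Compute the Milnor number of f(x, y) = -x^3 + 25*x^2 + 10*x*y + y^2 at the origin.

The Hessian of f at 0 is [[50, 10], [10, 2]] with rank 1, so corank 1. A Groebner basis of the Jacobian ideal J(f) in C{x,y} is {y^2, x + y/5}; counting standard monomials gives mu = 2. Corank 1: A-series; mu = 2 gives A_2.

2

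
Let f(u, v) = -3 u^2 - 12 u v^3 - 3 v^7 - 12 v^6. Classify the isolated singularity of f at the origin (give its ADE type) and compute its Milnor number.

Type A6, Milnor number mu = 6.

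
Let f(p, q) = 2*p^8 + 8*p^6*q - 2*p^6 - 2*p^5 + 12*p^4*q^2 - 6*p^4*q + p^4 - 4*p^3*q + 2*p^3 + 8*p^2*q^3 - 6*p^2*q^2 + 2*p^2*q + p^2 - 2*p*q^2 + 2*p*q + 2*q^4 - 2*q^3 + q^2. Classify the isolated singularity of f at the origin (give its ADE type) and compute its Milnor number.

The Hessian of f at 0 has rank 1. Corank 1: A-series; mu = 3 gives A_3.

Type A_3, Milnor number mu = 3.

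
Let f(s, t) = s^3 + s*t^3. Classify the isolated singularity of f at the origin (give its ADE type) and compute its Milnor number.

The Hessian of f at 0 has rank 0. Corank 2; j^3 = s^3 is a perfect cube, so E-series; the 4-jet and mu = 7 give E_7.

Type E7, Milnor number mu = 7.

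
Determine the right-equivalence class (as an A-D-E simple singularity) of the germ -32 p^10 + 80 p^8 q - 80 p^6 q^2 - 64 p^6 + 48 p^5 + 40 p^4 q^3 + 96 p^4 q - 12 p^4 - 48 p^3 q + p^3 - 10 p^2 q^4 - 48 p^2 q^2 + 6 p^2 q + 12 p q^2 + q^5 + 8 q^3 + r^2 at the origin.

E_8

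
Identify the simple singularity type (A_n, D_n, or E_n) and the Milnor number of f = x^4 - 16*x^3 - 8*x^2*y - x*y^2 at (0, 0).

Type D_{5}, Milnor number mu = 5.

The Hessian of f at 0 is [[0, 0], [0, 0]] with rank 0, so corank 2. A Groebner basis of the Jacobian ideal J(f) in C{x,y} is {x*y^2 - 16*x*y - 4*y^2, 64*x*y + y^3 + 16*y^2, x^2 + x*y/4}; counting standard monomials gives mu = 5. Corank 2; j^3 = -x*(4*x + y)^2 has shape L^2 M (L != M), so D-series; mu = 5 gives D_5.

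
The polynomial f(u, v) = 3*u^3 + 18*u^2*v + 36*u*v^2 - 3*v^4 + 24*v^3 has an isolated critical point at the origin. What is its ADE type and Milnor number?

Type E6, Milnor number mu = 6.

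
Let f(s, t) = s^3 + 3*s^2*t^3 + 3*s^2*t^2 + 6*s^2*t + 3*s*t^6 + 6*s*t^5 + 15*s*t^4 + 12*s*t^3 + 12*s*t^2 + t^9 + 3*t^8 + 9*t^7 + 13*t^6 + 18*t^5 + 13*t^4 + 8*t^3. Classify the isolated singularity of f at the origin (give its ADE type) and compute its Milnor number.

The Hessian of f at 0 has rank 0. Corank 2; j^3 = (s + 2*t)^3 is a perfect cube, so E-series; the 4-jet and mu = 6 give E_6.

Type E6, Milnor number mu = 6.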